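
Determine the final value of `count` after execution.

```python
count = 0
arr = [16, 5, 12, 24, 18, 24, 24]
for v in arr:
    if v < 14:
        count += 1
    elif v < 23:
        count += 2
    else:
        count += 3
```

Let's trace through this code step by step.

Initialize: count = 0
Initialize: arr = [16, 5, 12, 24, 18, 24, 24]
Entering loop: for v in arr:

After execution: count = 15
15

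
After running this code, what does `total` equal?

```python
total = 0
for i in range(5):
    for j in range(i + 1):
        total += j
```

Let's trace through this code step by step.

Initialize: total = 0
Entering loop: for i in range(5):

After execution: total = 20
20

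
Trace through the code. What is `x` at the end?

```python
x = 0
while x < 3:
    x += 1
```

Let's trace through this code step by step.

Initialize: x = 0
Entering loop: while x < 3:

After execution: x = 3
3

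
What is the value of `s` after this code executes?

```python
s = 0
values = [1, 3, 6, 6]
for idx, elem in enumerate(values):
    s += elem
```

Let's trace through this code step by step.

Initialize: s = 0
Initialize: values = [1, 3, 6, 6]
Entering loop: for idx, elem in enumerate(values):

After execution: s = 16
16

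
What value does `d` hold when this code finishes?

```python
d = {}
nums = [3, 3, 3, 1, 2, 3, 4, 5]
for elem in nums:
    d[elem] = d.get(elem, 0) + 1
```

Let's trace through this code step by step.

Initialize: d = {}
Initialize: nums = [3, 3, 3, 1, 2, 3, 4, 5]
Entering loop: for elem in nums:

After execution: d = {3: 4, 1: 1, 2: 1, 4: 1, 5: 1}
{3: 4, 1: 1, 2: 1, 4: 1, 5: 1}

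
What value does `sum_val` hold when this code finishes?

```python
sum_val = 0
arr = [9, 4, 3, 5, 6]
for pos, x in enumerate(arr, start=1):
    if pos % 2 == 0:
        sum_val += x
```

Let's trace through this code step by step.

Initialize: sum_val = 0
Initialize: arr = [9, 4, 3, 5, 6]
Entering loop: for pos, x in enumerate(arr, start=1):

After execution: sum_val = 9
9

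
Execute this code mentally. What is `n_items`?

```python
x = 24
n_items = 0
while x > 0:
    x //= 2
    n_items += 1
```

Let's trace through this code step by step.

Initialize: x = 24
Initialize: n_items = 0
Entering loop: while x > 0:

After execution: n_items = 5
5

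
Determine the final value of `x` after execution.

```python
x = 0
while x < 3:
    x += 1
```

Let's trace through this code step by step.

Initialize: x = 0
Entering loop: while x < 3:

After execution: x = 3
3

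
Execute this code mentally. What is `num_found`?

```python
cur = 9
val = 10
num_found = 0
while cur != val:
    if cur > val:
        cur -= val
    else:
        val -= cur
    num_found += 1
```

Let's trace through this code step by step.

Initialize: cur = 9
Initialize: val = 10
Initialize: num_found = 0
Entering loop: while cur != val:

After execution: num_found = 9
9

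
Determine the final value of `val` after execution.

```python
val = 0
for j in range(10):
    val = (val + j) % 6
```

Let's trace through this code step by step.

Initialize: val = 0
Entering loop: for j in range(10):

After execution: val = 3
3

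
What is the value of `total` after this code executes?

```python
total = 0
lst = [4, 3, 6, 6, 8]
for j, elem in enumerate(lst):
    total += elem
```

Let's trace through this code step by step.

Initialize: total = 0
Initialize: lst = [4, 3, 6, 6, 8]
Entering loop: for j, elem in enumerate(lst):

After execution: total = 27
27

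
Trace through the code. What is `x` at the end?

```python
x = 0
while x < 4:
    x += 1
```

Let's trace through this code step by step.

Initialize: x = 0
Entering loop: while x < 4:

After execution: x = 4
4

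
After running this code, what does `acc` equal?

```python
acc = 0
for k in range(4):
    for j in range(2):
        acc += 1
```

Let's trace through this code step by step.

Initialize: acc = 0
Entering loop: for k in range(4):

After execution: acc = 8
8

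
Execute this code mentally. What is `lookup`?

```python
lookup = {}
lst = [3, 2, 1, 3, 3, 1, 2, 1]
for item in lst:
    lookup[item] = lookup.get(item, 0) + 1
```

Let's trace through this code step by step.

Initialize: lookup = {}
Initialize: lst = [3, 2, 1, 3, 3, 1, 2, 1]
Entering loop: for item in lst:

After execution: lookup = {3: 3, 2: 2, 1: 3}
{3: 3, 2: 2, 1: 3}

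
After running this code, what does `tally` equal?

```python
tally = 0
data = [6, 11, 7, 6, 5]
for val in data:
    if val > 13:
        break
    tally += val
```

Let's trace through this code step by step.

Initialize: tally = 0
Initialize: data = [6, 11, 7, 6, 5]
Entering loop: for val in data:

After execution: tally = 35
35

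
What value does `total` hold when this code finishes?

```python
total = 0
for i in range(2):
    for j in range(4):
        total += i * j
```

Let's trace through this code step by step.

Initialize: total = 0
Entering loop: for i in range(2):

After execution: total = 6
6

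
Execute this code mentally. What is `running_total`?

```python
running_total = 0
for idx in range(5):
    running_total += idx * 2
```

Let's trace through this code step by step.

Initialize: running_total = 0
Entering loop: for idx in range(5):

After execution: running_total = 20
20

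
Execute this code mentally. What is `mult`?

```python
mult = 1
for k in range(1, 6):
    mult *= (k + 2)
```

Let's trace through this code step by step.

Initialize: mult = 1
Entering loop: for k in range(1, 6):

After execution: mult = 2520
2520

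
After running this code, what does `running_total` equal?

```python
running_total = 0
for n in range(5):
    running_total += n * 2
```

Let's trace through this code step by step.

Initialize: running_total = 0
Entering loop: for n in range(5):

After execution: running_total = 20
20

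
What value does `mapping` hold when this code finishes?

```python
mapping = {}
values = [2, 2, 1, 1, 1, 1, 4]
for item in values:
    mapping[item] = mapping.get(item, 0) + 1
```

Let's trace through this code step by step.

Initialize: mapping = {}
Initialize: values = [2, 2, 1, 1, 1, 1, 4]
Entering loop: for item in values:

After execution: mapping = {2: 2, 1: 4, 4: 1}
{2: 2, 1: 4, 4: 1}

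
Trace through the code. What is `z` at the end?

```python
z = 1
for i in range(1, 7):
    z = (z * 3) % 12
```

Let's trace through this code step by step.

Initialize: z = 1
Entering loop: for i in range(1, 7):

After execution: z = 9
9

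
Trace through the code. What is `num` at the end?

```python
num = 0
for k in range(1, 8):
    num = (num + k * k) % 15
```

Let's trace through this code step by step.

Initialize: num = 0
Entering loop: for k in range(1, 8):

After execution: num = 5
5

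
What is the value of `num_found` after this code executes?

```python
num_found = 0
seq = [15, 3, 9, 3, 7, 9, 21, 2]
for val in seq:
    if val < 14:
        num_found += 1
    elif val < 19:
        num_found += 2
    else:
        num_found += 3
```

Let's trace through this code step by step.

Initialize: num_found = 0
Initialize: seq = [15, 3, 9, 3, 7, 9, 21, 2]
Entering loop: for val in seq:

After execution: num_found = 11
11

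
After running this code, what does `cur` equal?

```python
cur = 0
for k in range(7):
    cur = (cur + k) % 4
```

Let's trace through this code step by step.

Initialize: cur = 0
Entering loop: for k in range(7):

After execution: cur = 1
1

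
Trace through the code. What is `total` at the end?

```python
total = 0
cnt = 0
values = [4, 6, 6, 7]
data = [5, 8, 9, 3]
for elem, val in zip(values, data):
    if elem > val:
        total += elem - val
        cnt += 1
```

Let's trace through this code step by step.

Initialize: total = 0
Initialize: cnt = 0
Initialize: values = [4, 6, 6, 7]
Initialize: data = [5, 8, 9, 3]
Entering loop: for elem, val in zip(values, data):

After execution: total = 4
4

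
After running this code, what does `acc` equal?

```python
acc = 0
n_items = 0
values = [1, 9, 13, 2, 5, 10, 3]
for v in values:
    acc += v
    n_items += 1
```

Let's trace through this code step by step.

Initialize: acc = 0
Initialize: n_items = 0
Initialize: values = [1, 9, 13, 2, 5, 10, 3]
Entering loop: for v in values:

After execution: acc = 43
43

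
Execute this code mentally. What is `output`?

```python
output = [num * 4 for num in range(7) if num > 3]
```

Let's trace through this code step by step.

Initialize: output = [num * 4 for num in range(7) if num > 3]

After execution: output = [16, 20, 24]
[16, 20, 24]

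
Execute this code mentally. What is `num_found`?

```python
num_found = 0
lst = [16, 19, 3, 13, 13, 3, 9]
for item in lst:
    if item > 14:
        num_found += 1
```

Let's trace through this code step by step.

Initialize: num_found = 0
Initialize: lst = [16, 19, 3, 13, 13, 3, 9]
Entering loop: for item in lst:

After execution: num_found = 2
2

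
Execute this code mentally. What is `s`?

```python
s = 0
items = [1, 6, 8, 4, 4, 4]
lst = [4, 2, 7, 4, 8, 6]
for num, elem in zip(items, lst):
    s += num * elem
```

Let's trace through this code step by step.

Initialize: s = 0
Initialize: items = [1, 6, 8, 4, 4, 4]
Initialize: lst = [4, 2, 7, 4, 8, 6]
Entering loop: for num, elem in zip(items, lst):

After execution: s = 144
144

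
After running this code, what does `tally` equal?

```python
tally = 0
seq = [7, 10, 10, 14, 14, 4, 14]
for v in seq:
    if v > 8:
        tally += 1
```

Let's trace through this code step by step.

Initialize: tally = 0
Initialize: seq = [7, 10, 10, 14, 14, 4, 14]
Entering loop: for v in seq:

After execution: tally = 5
5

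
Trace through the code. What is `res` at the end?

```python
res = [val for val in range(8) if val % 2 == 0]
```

Let's trace through this code step by step.

Initialize: res = [val for val in range(8) if val % 2 == 0]

After execution: res = [0, 2, 4, 6]
[0, 2, 4, 6]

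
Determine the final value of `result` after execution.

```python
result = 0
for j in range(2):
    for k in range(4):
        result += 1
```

Let's trace through this code step by step.

Initialize: result = 0
Entering loop: for j in range(2):

After execution: result = 8
8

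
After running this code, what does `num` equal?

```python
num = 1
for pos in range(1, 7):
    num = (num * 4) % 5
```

Let's trace through this code step by step.

Initialize: num = 1
Entering loop: for pos in range(1, 7):

After execution: num = 1
1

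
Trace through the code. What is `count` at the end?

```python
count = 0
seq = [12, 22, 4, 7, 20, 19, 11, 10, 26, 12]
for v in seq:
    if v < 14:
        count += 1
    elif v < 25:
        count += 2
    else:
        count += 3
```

Let's trace through this code step by step.

Initialize: count = 0
Initialize: seq = [12, 22, 4, 7, 20, 19, 11, 10, 26, 12]
Entering loop: for v in seq:

After execution: count = 15
15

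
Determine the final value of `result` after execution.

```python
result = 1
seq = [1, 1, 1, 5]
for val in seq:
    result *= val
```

Let's trace through this code step by step.

Initialize: result = 1
Initialize: seq = [1, 1, 1, 5]
Entering loop: for val in seq:

After execution: result = 5
5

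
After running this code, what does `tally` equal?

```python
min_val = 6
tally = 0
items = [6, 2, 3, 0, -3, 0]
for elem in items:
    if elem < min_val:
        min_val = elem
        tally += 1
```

Let's trace through this code step by step.

Initialize: min_val = 6
Initialize: tally = 0
Initialize: items = [6, 2, 3, 0, -3, 0]
Entering loop: for elem in items:

After execution: tally = 3
3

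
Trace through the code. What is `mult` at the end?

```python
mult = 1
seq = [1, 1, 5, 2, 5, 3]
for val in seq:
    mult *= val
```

Let's trace through this code step by step.

Initialize: mult = 1
Initialize: seq = [1, 1, 5, 2, 5, 3]
Entering loop: for val in seq:

After execution: mult = 150
150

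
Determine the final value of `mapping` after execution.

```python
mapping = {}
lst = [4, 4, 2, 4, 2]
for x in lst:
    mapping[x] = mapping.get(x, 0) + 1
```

Let's trace through this code step by step.

Initialize: mapping = {}
Initialize: lst = [4, 4, 2, 4, 2]
Entering loop: for x in lst:

After execution: mapping = {4: 3, 2: 2}
{4: 3, 2: 2}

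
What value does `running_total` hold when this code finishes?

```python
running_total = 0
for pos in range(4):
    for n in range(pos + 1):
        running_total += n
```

Let's trace through this code step by step.

Initialize: running_total = 0
Entering loop: for pos in range(4):

After execution: running_total = 10
10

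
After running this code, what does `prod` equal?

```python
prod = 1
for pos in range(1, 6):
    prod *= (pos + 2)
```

Let's trace through this code step by step.

Initialize: prod = 1
Entering loop: for pos in range(1, 6):

After execution: prod = 2520
2520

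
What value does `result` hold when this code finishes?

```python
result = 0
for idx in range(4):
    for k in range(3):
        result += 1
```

Let's trace through this code step by step.

Initialize: result = 0
Entering loop: for idx in range(4):

After execution: result = 12
12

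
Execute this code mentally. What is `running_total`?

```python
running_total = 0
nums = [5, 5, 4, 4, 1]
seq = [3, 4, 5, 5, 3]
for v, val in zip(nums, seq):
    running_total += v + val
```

Let's trace through this code step by step.

Initialize: running_total = 0
Initialize: nums = [5, 5, 4, 4, 1]
Initialize: seq = [3, 4, 5, 5, 3]
Entering loop: for v, val in zip(nums, seq):

After execution: running_total = 39
39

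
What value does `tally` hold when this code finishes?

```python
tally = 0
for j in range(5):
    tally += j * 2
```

Let's trace through this code step by step.

Initialize: tally = 0
Entering loop: for j in range(5):

After execution: tally = 20
20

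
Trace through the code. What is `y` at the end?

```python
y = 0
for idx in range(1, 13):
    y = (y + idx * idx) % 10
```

Let's trace through this code step by step.

Initialize: y = 0
Entering loop: for idx in range(1, 13):

After execution: y = 0
0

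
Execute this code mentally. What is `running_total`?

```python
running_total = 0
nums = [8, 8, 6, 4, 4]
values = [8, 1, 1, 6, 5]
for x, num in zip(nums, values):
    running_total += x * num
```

Let's trace through this code step by step.

Initialize: running_total = 0
Initialize: nums = [8, 8, 6, 4, 4]
Initialize: values = [8, 1, 1, 6, 5]
Entering loop: for x, num in zip(nums, values):

After execution: running_total = 122
122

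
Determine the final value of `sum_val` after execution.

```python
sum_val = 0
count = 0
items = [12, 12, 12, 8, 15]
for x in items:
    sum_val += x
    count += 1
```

Let's trace through this code step by step.

Initialize: sum_val = 0
Initialize: count = 0
Initialize: items = [12, 12, 12, 8, 15]
Entering loop: for x in items:

After execution: sum_val = 59
59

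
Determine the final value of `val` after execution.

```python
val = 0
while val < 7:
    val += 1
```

Let's trace through this code step by step.

Initialize: val = 0
Entering loop: while val < 7:

After execution: val = 7
7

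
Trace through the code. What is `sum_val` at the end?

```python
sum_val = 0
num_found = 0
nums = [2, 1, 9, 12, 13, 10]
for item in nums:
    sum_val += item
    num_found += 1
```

Let's trace through this code step by step.

Initialize: sum_val = 0
Initialize: num_found = 0
Initialize: nums = [2, 1, 9, 12, 13, 10]
Entering loop: for item in nums:

After execution: sum_val = 47
47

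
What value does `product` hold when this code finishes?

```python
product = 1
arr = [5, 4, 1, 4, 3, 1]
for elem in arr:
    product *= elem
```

Let's trace through this code step by step.

Initialize: product = 1
Initialize: arr = [5, 4, 1, 4, 3, 1]
Entering loop: for elem in arr:

After execution: product = 240
240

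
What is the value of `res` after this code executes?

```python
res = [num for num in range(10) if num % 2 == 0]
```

Let's trace through this code step by step.

Initialize: res = [num for num in range(10) if num % 2 == 0]

After execution: res = [0, 2, 4, 6, 8]
[0, 2, 4, 6, 8]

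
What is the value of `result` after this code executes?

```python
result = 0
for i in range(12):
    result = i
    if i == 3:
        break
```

Let's trace through this code step by step.

Initialize: result = 0
Entering loop: for i in range(12):

After execution: result = 3
3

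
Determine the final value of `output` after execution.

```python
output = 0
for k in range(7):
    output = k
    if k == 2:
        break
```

Let's trace through this code step by step.

Initialize: output = 0
Entering loop: for k in range(7):

After execution: output = 2
2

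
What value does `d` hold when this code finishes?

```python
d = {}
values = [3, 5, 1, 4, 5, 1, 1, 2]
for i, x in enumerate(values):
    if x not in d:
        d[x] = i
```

Let's trace through this code step by step.

Initialize: d = {}
Initialize: values = [3, 5, 1, 4, 5, 1, 1, 2]
Entering loop: for i, x in enumerate(values):

After execution: d = {3: 0, 5: 1, 1: 2, 4: 3, 2: 7}
{3: 0, 5: 1, 1: 2, 4: 3, 2: 7}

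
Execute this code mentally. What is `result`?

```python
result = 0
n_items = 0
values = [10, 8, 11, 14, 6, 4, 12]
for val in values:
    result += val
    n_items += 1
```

Let's trace through this code step by step.

Initialize: result = 0
Initialize: n_items = 0
Initialize: values = [10, 8, 11, 14, 6, 4, 12]
Entering loop: for val in values:

After execution: result = 65
65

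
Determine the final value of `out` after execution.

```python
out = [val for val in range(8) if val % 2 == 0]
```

Let's trace through this code step by step.

Initialize: out = [val for val in range(8) if val % 2 == 0]

After execution: out = [0, 2, 4, 6]
[0, 2, 4, 6]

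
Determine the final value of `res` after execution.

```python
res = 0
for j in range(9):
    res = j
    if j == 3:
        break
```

Let's trace through this code step by step.

Initialize: res = 0
Entering loop: for j in range(9):

After execution: res = 3
3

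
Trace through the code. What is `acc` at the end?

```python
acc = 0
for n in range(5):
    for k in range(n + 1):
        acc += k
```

Let's trace through this code step by step.

Initialize: acc = 0
Entering loop: for n in range(5):

After execution: acc = 20
20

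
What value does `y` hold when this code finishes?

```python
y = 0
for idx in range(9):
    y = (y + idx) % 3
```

Let's trace through this code step by step.

Initialize: y = 0
Entering loop: for idx in range(9):

After execution: y = 0
0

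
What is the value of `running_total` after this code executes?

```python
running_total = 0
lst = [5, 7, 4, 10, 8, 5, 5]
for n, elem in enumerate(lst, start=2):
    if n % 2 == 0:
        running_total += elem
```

Let's trace through this code step by step.

Initialize: running_total = 0
Initialize: lst = [5, 7, 4, 10, 8, 5, 5]
Entering loop: for n, elem in enumerate(lst, start=2):

After execution: running_total = 22
22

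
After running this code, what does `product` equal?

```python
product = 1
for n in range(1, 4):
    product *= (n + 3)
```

Let's trace through this code step by step.

Initialize: product = 1
Entering loop: for n in range(1, 4):

After execution: product = 120
120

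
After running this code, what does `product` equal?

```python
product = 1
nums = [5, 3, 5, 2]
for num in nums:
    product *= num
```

Let's trace through this code step by step.

Initialize: product = 1
Initialize: nums = [5, 3, 5, 2]
Entering loop: for num in nums:

After execution: product = 150
150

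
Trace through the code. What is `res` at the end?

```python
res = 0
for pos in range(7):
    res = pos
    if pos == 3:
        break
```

Let's trace through this code step by step.

Initialize: res = 0
Entering loop: for pos in range(7):

After execution: res = 3
3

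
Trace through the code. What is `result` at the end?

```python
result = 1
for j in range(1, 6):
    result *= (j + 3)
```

Let's trace through this code step by step.

Initialize: result = 1
Entering loop: for j in range(1, 6):

After execution: result = 6720
6720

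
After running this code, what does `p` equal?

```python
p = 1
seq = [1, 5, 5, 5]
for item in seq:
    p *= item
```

Let's trace through this code step by step.

Initialize: p = 1
Initialize: seq = [1, 5, 5, 5]
Entering loop: for item in seq:

After execution: p = 125
125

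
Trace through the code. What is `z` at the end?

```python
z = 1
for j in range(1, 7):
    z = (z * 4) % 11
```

Let's trace through this code step by step.

Initialize: z = 1
Entering loop: for j in range(1, 7):

After execution: z = 4
4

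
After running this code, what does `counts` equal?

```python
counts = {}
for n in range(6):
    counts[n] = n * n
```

Let's trace through this code step by step.

Initialize: counts = {}
Entering loop: for n in range(6):

After execution: counts = {0: 0, 1: 1, 2: 4, 3: 9, 4: 16, 5: 25}
{0: 0, 1: 1, 2: 4, 3: 9, 4: 16, 5: 25}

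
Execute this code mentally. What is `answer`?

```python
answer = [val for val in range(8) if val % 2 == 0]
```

Let's trace through this code step by step.

Initialize: answer = [val for val in range(8) if val % 2 == 0]

After execution: answer = [0, 2, 4, 6]
[0, 2, 4, 6]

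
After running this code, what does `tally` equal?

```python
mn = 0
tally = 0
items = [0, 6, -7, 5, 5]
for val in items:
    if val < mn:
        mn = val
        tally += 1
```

Let's trace through this code step by step.

Initialize: mn = 0
Initialize: tally = 0
Initialize: items = [0, 6, -7, 5, 5]
Entering loop: for val in items:

After execution: tally = 1
1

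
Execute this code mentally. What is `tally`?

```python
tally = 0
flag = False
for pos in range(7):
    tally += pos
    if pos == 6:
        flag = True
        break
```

Let's trace through this code step by step.

Initialize: tally = 0
Initialize: flag = False
Entering loop: for pos in range(7):

After execution: tally = 21
21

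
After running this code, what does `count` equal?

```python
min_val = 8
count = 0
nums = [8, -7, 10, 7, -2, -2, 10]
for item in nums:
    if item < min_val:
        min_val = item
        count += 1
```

Let's trace through this code step by step.

Initialize: min_val = 8
Initialize: count = 0
Initialize: nums = [8, -7, 10, 7, -2, -2, 10]
Entering loop: for item in nums:

After execution: count = 1
1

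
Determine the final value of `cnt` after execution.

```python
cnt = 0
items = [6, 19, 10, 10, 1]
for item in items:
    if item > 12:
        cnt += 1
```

Let's trace through this code step by step.

Initialize: cnt = 0
Initialize: items = [6, 19, 10, 10, 1]
Entering loop: for item in items:

After execution: cnt = 1
1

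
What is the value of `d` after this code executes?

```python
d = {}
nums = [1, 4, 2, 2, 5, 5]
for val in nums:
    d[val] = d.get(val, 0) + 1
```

Let's trace through this code step by step.

Initialize: d = {}
Initialize: nums = [1, 4, 2, 2, 5, 5]
Entering loop: for val in nums:

After execution: d = {1: 1, 4: 1, 2: 2, 5: 2}
{1: 1, 4: 1, 2: 2, 5: 2}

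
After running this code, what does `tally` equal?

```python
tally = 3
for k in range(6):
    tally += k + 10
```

Let's trace through this code step by step.

Initialize: tally = 3
Entering loop: for k in range(6):

After execution: tally = 78
78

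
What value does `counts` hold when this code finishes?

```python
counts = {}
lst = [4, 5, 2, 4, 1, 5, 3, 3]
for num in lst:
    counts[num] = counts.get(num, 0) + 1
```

Let's trace through this code step by step.

Initialize: counts = {}
Initialize: lst = [4, 5, 2, 4, 1, 5, 3, 3]
Entering loop: for num in lst:

After execution: counts = {4: 2, 5: 2, 2: 1, 1: 1, 3: 2}
{4: 2, 5: 2, 2: 1, 1: 1, 3: 2}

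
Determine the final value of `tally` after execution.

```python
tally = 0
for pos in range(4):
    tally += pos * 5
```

Let's trace through this code step by step.

Initialize: tally = 0
Entering loop: for pos in range(4):

After execution: tally = 30
30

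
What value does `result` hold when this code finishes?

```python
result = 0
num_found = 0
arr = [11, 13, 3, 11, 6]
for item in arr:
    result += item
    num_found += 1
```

Let's trace through this code step by step.

Initialize: result = 0
Initialize: num_found = 0
Initialize: arr = [11, 13, 3, 11, 6]
Entering loop: for item in arr:

After execution: result = 44
44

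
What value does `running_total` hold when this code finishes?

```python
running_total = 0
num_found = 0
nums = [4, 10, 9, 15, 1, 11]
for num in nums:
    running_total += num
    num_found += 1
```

Let's trace through this code step by step.

Initialize: running_total = 0
Initialize: num_found = 0
Initialize: nums = [4, 10, 9, 15, 1, 11]
Entering loop: for num in nums:

After execution: running_total = 50
50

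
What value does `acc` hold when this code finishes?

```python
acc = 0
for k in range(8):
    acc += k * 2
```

Let's trace through this code step by step.

Initialize: acc = 0
Entering loop: for k in range(8):

After execution: acc = 56
56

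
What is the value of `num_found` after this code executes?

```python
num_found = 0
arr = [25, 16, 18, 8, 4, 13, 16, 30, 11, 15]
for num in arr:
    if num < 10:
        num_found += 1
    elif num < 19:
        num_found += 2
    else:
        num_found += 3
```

Let's trace through this code step by step.

Initialize: num_found = 0
Initialize: arr = [25, 16, 18, 8, 4, 13, 16, 30, 11, 15]
Entering loop: for num in arr:

After execution: num_found = 20
20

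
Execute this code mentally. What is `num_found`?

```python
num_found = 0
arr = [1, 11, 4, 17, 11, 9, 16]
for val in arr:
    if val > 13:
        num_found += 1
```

Let's trace through this code step by step.

Initialize: num_found = 0
Initialize: arr = [1, 11, 4, 17, 11, 9, 16]
Entering loop: for val in arr:

After execution: num_found = 2
2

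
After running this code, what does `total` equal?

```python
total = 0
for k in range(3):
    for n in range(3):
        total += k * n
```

Let's trace through this code step by step.

Initialize: total = 0
Entering loop: for k in range(3):

After execution: total = 9
9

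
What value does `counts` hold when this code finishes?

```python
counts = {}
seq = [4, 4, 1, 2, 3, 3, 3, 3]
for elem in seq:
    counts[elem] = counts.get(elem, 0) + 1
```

Let's trace through this code step by step.

Initialize: counts = {}
Initialize: seq = [4, 4, 1, 2, 3, 3, 3, 3]
Entering loop: for elem in seq:

After execution: counts = {4: 2, 1: 1, 2: 1, 3: 4}
{4: 2, 1: 1, 2: 1, 3: 4}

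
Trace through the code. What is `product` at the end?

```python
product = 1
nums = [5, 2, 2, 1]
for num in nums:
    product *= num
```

Let's trace through this code step by step.

Initialize: product = 1
Initialize: nums = [5, 2, 2, 1]
Entering loop: for num in nums:

After execution: product = 20
20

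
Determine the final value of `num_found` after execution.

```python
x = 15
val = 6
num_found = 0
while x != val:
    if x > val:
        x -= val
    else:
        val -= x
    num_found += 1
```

Let's trace through this code step by step.

Initialize: x = 15
Initialize: val = 6
Initialize: num_found = 0
Entering loop: while x != val:

After execution: num_found = 3
3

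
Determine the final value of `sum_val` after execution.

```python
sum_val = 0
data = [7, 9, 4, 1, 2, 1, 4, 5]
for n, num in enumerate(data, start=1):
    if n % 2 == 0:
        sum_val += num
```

Let's trace through this code step by step.

Initialize: sum_val = 0
Initialize: data = [7, 9, 4, 1, 2, 1, 4, 5]
Entering loop: for n, num in enumerate(data, start=1):

After execution: sum_val = 16
16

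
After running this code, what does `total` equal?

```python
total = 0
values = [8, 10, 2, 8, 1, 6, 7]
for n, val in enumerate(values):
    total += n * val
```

Let's trace through this code step by step.

Initialize: total = 0
Initialize: values = [8, 10, 2, 8, 1, 6, 7]
Entering loop: for n, val in enumerate(values):

After execution: total = 114
114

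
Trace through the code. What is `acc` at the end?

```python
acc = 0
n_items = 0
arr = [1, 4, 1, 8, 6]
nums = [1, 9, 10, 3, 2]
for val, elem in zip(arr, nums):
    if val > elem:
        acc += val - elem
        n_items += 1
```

Let's trace through this code step by step.

Initialize: acc = 0
Initialize: n_items = 0
Initialize: arr = [1, 4, 1, 8, 6]
Initialize: nums = [1, 9, 10, 3, 2]
Entering loop: for val, elem in zip(arr, nums):

After execution: acc = 9
9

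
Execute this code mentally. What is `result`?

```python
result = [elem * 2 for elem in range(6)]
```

Let's trace through this code step by step.

Initialize: result = [elem * 2 for elem in range(6)]

After execution: result = [0, 2, 4, 6, 8, 10]
[0, 2, 4, 6, 8, 10]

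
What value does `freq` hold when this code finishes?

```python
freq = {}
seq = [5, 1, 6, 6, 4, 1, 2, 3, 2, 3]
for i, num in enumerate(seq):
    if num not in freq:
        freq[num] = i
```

Let's trace through this code step by step.

Initialize: freq = {}
Initialize: seq = [5, 1, 6, 6, 4, 1, 2, 3, 2, 3]
Entering loop: for i, num in enumerate(seq):

After execution: freq = {5: 0, 1: 1, 6: 2, 4: 4, 2: 6, 3: 7}
{5: 0, 1: 1, 6: 2, 4: 4, 2: 6, 3: 7}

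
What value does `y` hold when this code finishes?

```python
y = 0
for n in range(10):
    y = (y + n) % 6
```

Let's trace through this code step by step.

Initialize: y = 0
Entering loop: for n in range(10):

After execution: y = 3
3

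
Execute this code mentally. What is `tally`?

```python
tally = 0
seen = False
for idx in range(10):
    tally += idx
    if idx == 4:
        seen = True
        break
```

Let's trace through this code step by step.

Initialize: tally = 0
Initialize: seen = False
Entering loop: for idx in range(10):

After execution: tally = 10
10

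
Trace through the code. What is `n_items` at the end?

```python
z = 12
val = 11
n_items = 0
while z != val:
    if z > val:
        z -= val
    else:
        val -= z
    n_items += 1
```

Let's trace through this code step by step.

Initialize: z = 12
Initialize: val = 11
Initialize: n_items = 0
Entering loop: while z != val:

After execution: n_items = 11
11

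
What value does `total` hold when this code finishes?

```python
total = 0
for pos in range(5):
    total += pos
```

Let's trace through this code step by step.

Initialize: total = 0
Entering loop: for pos in range(5):

After execution: total = 10
10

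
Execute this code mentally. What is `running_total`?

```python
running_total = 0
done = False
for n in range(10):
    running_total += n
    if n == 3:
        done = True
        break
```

Let's trace through this code step by step.

Initialize: running_total = 0
Initialize: done = False
Entering loop: for n in range(10):

After execution: running_total = 6
6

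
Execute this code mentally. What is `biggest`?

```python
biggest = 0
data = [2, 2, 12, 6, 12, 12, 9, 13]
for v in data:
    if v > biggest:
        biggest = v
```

Let's trace through this code step by step.

Initialize: biggest = 0
Initialize: data = [2, 2, 12, 6, 12, 12, 9, 13]
Entering loop: for v in data:

After execution: biggest = 13
13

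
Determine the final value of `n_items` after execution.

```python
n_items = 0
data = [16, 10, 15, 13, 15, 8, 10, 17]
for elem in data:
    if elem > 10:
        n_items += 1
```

Let's trace through this code step by step.

Initialize: n_items = 0
Initialize: data = [16, 10, 15, 13, 15, 8, 10, 17]
Entering loop: for elem in data:

After execution: n_items = 5
5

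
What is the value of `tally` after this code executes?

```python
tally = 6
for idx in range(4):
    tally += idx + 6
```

Let's trace through this code step by step.

Initialize: tally = 6
Entering loop: for idx in range(4):

After execution: tally = 36
36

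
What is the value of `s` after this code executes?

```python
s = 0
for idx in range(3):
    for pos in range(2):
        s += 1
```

Let's trace through this code step by step.

Initialize: s = 0
Entering loop: for idx in range(3):

After execution: s = 6
6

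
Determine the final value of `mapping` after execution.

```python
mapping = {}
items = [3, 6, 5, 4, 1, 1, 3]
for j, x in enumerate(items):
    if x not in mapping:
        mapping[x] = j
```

Let's trace through this code step by step.

Initialize: mapping = {}
Initialize: items = [3, 6, 5, 4, 1, 1, 3]
Entering loop: for j, x in enumerate(items):

After execution: mapping = {3: 0, 6: 1, 5: 2, 4: 3, 1: 4}
{3: 0, 6: 1, 5: 2, 4: 3, 1: 4}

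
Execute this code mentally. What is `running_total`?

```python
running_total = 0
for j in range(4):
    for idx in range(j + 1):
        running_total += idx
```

Let's trace through this code step by step.

Initialize: running_total = 0
Entering loop: for j in range(4):

After execution: running_total = 10
10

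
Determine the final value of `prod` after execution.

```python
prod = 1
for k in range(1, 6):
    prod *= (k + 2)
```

Let's trace through this code step by step.

Initialize: prod = 1
Entering loop: for k in range(1, 6):

After execution: prod = 2520
2520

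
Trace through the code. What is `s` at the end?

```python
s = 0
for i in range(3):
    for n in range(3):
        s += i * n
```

Let's trace through this code step by step.

Initialize: s = 0
Entering loop: for i in range(3):

After execution: s = 9
9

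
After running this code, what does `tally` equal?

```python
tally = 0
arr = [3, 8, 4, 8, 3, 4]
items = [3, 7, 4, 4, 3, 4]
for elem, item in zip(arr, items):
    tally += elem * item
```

Let's trace through this code step by step.

Initialize: tally = 0
Initialize: arr = [3, 8, 4, 8, 3, 4]
Initialize: items = [3, 7, 4, 4, 3, 4]
Entering loop: for elem, item in zip(arr, items):

After execution: tally = 138
138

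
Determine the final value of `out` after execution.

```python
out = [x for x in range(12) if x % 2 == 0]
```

Let's trace through this code step by step.

Initialize: out = [x for x in range(12) if x % 2 == 0]

After execution: out = [0, 2, 4, 6, 8, 10]
[0, 2, 4, 6, 8, 10]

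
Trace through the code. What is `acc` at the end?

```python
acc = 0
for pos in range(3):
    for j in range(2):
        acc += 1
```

Let's trace through this code step by step.

Initialize: acc = 0
Entering loop: for pos in range(3):

After execution: acc = 6
6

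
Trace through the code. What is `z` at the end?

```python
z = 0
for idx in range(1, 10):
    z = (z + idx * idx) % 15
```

Let's trace through this code step by step.

Initialize: z = 0
Entering loop: for idx in range(1, 10):

After execution: z = 0
0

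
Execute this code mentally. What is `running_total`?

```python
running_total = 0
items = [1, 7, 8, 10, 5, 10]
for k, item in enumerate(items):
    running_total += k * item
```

Let's trace through this code step by step.

Initialize: running_total = 0
Initialize: items = [1, 7, 8, 10, 5, 10]
Entering loop: for k, item in enumerate(items):

After execution: running_total = 123
123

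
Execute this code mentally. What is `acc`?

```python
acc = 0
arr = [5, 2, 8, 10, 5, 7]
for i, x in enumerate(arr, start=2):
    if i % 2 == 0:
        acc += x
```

Let's trace through this code step by step.

Initialize: acc = 0
Initialize: arr = [5, 2, 8, 10, 5, 7]
Entering loop: for i, x in enumerate(arr, start=2):

After execution: acc = 18
18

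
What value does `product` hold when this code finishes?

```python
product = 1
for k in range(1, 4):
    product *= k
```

Let's trace through this code step by step.

Initialize: product = 1
Entering loop: for k in range(1, 4):

After execution: product = 6
6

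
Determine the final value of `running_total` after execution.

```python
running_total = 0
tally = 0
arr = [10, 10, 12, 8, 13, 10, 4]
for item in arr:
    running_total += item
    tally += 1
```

Let's trace through this code step by step.

Initialize: running_total = 0
Initialize: tally = 0
Initialize: arr = [10, 10, 12, 8, 13, 10, 4]
Entering loop: for item in arr:

After execution: running_total = 67
67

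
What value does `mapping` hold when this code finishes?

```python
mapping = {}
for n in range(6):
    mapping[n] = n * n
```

Let's trace through this code step by step.

Initialize: mapping = {}
Entering loop: for n in range(6):

After execution: mapping = {0: 0, 1: 1, 2: 4, 3: 9, 4: 16, 5: 25}
{0: 0, 1: 1, 2: 4, 3: 9, 4: 16, 5: 25}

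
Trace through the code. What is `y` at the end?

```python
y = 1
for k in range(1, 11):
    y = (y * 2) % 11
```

Let's trace through this code step by step.

Initialize: y = 1
Entering loop: for k in range(1, 11):

After execution: y = 1
1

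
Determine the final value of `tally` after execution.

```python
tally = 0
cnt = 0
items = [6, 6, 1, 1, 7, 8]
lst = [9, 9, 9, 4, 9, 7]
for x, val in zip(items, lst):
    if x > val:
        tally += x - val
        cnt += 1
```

Let's trace through this code step by step.

Initialize: tally = 0
Initialize: cnt = 0
Initialize: items = [6, 6, 1, 1, 7, 8]
Initialize: lst = [9, 9, 9, 4, 9, 7]
Entering loop: for x, val in zip(items, lst):

After execution: tally = 1
1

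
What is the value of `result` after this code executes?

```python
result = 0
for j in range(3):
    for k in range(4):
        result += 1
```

Let's trace through this code step by step.

Initialize: result = 0
Entering loop: for j in range(3):

After execution: result = 12
12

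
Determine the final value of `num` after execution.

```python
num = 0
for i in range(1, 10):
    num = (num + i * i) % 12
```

Let's trace through this code step by step.

Initialize: num = 0
Entering loop: for i in range(1, 10):

After execution: num = 9
9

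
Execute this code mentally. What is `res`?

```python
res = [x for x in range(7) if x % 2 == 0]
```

Let's trace through this code step by step.

Initialize: res = [x for x in range(7) if x % 2 == 0]

After execution: res = [0, 2, 4, 6]
[0, 2, 4, 6]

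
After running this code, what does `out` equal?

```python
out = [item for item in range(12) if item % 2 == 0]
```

Let's trace through this code step by step.

Initialize: out = [item for item in range(12) if item % 2 == 0]

After execution: out = [0, 2, 4, 6, 8, 10]
[0, 2, 4, 6, 8, 10]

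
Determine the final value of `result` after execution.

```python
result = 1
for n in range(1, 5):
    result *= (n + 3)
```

Let's trace through this code step by step.

Initialize: result = 1
Entering loop: for n in range(1, 5):

After execution: result = 840
840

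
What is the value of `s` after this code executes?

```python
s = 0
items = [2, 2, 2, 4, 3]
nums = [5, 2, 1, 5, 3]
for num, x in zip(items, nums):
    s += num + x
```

Let's trace through this code step by step.

Initialize: s = 0
Initialize: items = [2, 2, 2, 4, 3]
Initialize: nums = [5, 2, 1, 5, 3]
Entering loop: for num, x in zip(items, nums):

After execution: s = 29
29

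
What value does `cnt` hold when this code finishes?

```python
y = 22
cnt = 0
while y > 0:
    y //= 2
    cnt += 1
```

Let's trace through this code step by step.

Initialize: y = 22
Initialize: cnt = 0
Entering loop: while y > 0:

After execution: cnt = 5
5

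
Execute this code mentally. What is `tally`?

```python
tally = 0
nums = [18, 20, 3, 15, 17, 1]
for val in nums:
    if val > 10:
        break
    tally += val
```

Let's trace through this code step by step.

Initialize: tally = 0
Initialize: nums = [18, 20, 3, 15, 17, 1]
Entering loop: for val in nums:

After execution: tally = 0
0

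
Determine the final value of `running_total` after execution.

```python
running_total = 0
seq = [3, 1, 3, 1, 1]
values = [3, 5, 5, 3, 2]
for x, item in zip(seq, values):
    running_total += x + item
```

Let's trace through this code step by step.

Initialize: running_total = 0
Initialize: seq = [3, 1, 3, 1, 1]
Initialize: values = [3, 5, 5, 3, 2]
Entering loop: for x, item in zip(seq, values):

After execution: running_total = 27
27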